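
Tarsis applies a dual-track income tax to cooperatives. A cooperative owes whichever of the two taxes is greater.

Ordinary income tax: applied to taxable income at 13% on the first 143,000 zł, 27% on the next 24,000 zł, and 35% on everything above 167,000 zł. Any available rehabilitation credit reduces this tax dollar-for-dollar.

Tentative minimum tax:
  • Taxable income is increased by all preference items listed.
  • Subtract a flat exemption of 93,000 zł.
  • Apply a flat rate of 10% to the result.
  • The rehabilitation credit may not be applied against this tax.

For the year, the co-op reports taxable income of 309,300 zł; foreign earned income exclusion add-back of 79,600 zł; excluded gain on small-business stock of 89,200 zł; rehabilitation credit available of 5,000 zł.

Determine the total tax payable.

Ordinary income tax:
  143,000 zł × 13% = 18,590 zł
  24,000 zł × 27% = 6,480 zł
  142,300 zł × 35% = 49,805 zł
  → 74,875 zł
  Less rehabilitation credit 5,000 zł → 69,875 zł

Tentative minimum tax:
  Adjusted income: 309,300 zł + 79,600 zł + 89,200 zł = 478,100 zł
  Less exemption 93,000 zł → base 385,100 zł
  385,100 zł × 10% = 38,510 zł

69,875 zł > 38,510 zł, so the ordinary income tax governs.

69,875 zł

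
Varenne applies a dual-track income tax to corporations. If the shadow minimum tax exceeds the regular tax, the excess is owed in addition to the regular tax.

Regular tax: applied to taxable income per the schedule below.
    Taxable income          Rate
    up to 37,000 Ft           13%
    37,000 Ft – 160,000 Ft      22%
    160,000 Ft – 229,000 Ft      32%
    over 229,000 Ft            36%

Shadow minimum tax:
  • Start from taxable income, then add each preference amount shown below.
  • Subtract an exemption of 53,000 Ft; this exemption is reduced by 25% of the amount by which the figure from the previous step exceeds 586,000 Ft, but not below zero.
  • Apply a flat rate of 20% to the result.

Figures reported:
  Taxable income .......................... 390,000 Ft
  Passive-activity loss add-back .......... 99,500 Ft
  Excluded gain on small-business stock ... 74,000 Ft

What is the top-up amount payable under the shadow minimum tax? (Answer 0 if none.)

0 Ft

Shadow minimum tax:
  Adjusted income: 390,000 Ft + 99,500 Ft + 74,000 Ft = 563,500 Ft
  Exemption: 563,500 Ft ≤ 586,000 Ft, so full 53,000 Ft applies
  Base: 563,500 Ft − 53,000 Ft = 510,500 Ft
  510,500 Ft × 20% = 102,100 Ft

Regular tax:
  37,000 Ft × 13% = 4,810 Ft
  123,000 Ft × 22% = 27,060 Ft
  69,000 Ft × 32% = 22,080 Ft
  161,000 Ft × 36% = 57,960 Ft
  → 111,910 Ft

102,100 Ft ≤ 111,910 Ft, so no add-on is due.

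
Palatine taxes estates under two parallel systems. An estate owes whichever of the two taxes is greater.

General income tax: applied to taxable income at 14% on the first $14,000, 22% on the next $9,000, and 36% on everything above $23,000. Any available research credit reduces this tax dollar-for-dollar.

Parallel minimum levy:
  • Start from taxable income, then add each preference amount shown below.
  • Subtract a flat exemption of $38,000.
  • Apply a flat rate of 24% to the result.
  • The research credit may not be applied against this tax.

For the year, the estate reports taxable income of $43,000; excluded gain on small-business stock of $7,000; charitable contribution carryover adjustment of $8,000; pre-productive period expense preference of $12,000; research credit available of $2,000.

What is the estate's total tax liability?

$9,140

Parallel minimum levy:
  Adjusted income: $43,000 + $7,000 + $8,000 + $12,000 = $70,000
  Less exemption $38,000 → base $32,000
  $32,000 × 24% = $7,680

General income tax:
  $14,000 × 14% = $1,960
  $9,000 × 22% = $1,980
  $20,000 × 36% = $7,200
  → $11,140
  Less research credit $2,000 → $9,140

$9,140 > $7,680, so the general income tax governs.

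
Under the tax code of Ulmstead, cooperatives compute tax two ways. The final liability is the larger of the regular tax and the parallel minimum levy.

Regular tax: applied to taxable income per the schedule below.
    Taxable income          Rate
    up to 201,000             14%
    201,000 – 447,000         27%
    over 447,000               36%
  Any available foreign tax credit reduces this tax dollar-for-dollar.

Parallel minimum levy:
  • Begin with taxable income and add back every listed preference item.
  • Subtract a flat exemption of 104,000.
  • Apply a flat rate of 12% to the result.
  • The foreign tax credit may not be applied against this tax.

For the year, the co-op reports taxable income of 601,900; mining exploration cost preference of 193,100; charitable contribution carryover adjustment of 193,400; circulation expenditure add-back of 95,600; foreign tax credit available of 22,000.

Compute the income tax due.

128,324

Regular tax:
  201,000 × 14% = 28,140
  246,000 × 27% = 66,420
  154,900 × 36% = 55,764
  → 150,324
  Less foreign tax credit 22,000 → 128,324

Parallel minimum levy:
  Adjusted income: 601,900 + 193,100 + 193,400 + 95,600 = 1,084,000
  Less exemption 104,000 → base 980,000
  980,000 × 12% = 117,600

128,324 > 117,600, so the regular tax governs.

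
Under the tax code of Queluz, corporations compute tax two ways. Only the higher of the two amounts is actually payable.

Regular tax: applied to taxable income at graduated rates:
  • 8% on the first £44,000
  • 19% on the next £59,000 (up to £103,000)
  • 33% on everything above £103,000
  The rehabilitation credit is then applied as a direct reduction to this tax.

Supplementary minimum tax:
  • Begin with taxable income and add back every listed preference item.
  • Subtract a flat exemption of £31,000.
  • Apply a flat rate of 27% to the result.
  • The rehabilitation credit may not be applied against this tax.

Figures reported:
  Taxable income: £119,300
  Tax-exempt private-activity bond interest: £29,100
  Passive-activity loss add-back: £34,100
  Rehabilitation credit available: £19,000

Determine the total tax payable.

Regular tax:
  £44,000 × 8% = £3,520
  £59,000 × 19% = £11,210
  £16,300 × 33% = £5,379
  → £20,109
  Less rehabilitation credit £19,000 → £1,109

Supplementary minimum tax:
  Adjusted income: £119,300 + £29,100 + £34,100 = £182,500
  Less exemption £31,000 → base £151,500
  £151,500 × 27% = £40,905

£40,905 > £1,109, so the supplementary minimum tax is the binding amount.

£40,905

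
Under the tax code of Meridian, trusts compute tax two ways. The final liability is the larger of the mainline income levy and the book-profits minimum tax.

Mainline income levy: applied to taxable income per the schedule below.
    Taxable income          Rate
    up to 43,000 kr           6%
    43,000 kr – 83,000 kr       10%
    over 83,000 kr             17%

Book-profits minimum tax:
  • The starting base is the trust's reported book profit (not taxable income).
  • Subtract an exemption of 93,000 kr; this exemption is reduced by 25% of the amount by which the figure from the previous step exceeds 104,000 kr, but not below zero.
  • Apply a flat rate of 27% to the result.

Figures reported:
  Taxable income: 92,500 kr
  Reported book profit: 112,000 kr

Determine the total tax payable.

Book-profits minimum tax:
  Base (reported book profit): 112,000 kr
  Exemption: 93,000 kr − 25% × (112,000 kr − 104,000 kr) = 93,000 kr − 2,000 kr = 91,000 kr
  Base: 112,000 kr − 91,000 kr = 21,000 kr
  21,000 kr × 27% = 5,670 kr

Mainline income levy:
  43,000 kr × 6% = 2,580 kr
  40,000 kr × 10% = 4,000 kr
  9,500 kr × 17% = 1,615 kr
  → 8,195 kr

8,195 kr > 5,670 kr, so the mainline income levy governs.

8,195 kr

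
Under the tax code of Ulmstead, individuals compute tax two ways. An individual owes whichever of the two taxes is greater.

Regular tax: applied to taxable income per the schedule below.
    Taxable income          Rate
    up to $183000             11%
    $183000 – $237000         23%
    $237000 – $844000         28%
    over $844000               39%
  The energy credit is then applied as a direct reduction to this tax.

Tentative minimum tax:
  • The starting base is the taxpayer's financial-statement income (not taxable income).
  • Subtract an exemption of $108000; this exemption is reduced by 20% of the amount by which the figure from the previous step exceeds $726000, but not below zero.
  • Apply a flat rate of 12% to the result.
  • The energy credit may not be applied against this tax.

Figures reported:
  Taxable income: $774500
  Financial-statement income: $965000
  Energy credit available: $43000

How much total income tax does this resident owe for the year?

Tentative minimum tax:
  Base (financial-statement income): $965000
  Exemption: $108000 − 20% × ($965000 − $726000) = $108000 − $47800 = $60200
  Base: $965000 − $60200 = $904800
  $904800 × 12% = $108576

Regular tax:
  $183000 × 11% = $20130
  $54000 × 23% = $12420
  $537500 × 28% = $150500
  → $183050
  Less energy credit $43000 → $140050

$140050 > $108576, so the regular tax governs.

$140050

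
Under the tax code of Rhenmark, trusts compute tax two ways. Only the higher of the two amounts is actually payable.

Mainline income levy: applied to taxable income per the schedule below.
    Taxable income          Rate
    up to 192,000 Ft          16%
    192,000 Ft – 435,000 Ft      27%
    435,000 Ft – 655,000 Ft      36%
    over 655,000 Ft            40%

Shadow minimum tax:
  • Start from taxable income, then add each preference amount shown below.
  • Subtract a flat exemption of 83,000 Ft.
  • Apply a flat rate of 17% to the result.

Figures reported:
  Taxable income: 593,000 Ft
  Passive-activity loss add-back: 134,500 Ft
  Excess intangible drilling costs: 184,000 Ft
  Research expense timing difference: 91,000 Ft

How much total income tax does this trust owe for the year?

156,315 Ft

Mainline income levy:
  192,000 Ft × 16% = 30,720 Ft
  243,000 Ft × 27% = 65,610 Ft
  158,000 Ft × 36% = 56,880 Ft
  → 153,210 Ft

Shadow minimum tax:
  Adjusted income: 593,000 Ft + 134,500 Ft + 184,000 Ft + 91,000 Ft = 1,002,500 Ft
  Less exemption 83,000 Ft → base 919,500 Ft
  919,500 Ft × 17% = 156,315 Ft

156,315 Ft > 153,210 Ft, so the shadow minimum tax is the binding amount.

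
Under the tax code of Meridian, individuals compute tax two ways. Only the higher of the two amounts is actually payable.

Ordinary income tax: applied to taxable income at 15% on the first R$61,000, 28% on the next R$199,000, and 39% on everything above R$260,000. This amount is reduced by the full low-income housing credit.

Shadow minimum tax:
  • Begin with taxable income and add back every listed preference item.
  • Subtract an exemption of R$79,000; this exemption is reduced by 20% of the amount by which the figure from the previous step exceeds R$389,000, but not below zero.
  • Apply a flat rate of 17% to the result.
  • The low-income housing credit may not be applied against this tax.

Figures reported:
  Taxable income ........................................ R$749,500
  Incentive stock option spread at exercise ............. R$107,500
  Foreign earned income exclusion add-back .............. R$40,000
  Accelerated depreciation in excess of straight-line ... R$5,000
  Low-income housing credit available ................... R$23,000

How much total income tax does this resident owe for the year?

Shadow minimum tax:
  Adjusted income: R$749,500 + R$107,500 + R$40,000 + R$5,000 = R$902,000
  Exemption: 20% × (R$902,000 − R$389,000) = R$102,600 ≥ R$79,000, so the exemption is fully phased out
  Base: R$902,000 − R$0 = R$902,000
  R$902,000 × 17% = R$153,340

Ordinary income tax:
  R$61,000 × 15% = R$9,150
  R$199,000 × 28% = R$55,720
  R$489,500 × 39% = R$190,905
  → R$255,775
  Less low-income housing credit R$23,000 → R$232,775

R$232,775 > R$153,340, so the ordinary income tax governs.

R$232,775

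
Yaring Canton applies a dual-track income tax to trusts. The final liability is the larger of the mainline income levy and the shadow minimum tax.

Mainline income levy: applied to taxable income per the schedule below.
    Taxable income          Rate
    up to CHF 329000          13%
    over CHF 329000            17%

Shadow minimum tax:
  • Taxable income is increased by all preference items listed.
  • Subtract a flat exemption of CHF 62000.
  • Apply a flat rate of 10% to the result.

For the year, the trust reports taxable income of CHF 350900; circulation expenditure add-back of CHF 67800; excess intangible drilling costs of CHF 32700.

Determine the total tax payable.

Mainline income levy:
  CHF 329000 × 13% = CHF 42770
  CHF 21900 × 17% = CHF 3723
  → CHF 46493

Shadow minimum tax:
  Adjusted income: CHF 350900 + CHF 67800 + CHF 32700 = CHF 451400
  Less exemption CHF 62000 → base CHF 389400
  CHF 389400 × 10% = CHF 38940

CHF 46493 > CHF 38940, so the mainline income levy governs.

CHF 46493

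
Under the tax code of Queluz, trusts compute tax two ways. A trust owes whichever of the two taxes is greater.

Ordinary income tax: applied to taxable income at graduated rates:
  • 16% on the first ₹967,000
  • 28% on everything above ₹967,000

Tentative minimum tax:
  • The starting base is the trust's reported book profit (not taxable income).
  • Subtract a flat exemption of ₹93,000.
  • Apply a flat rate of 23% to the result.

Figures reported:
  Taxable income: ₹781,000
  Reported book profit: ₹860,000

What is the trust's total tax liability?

₹176,410

Tentative minimum tax:
  Base (reported book profit): ₹860,000
  Less exemption ₹93,000 → base ₹767,000
  ₹767,000 × 23% = ₹176,410

Ordinary income tax:
  ₹781,000 × 16% = ₹124,960

₹176,410 > ₹124,960, so the tentative minimum tax is the binding amount.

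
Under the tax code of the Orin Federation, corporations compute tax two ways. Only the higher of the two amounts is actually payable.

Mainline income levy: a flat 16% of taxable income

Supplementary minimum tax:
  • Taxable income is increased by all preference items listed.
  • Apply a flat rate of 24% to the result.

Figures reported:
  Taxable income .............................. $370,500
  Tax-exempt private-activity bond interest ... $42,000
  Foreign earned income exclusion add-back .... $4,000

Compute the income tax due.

$99,960

Supplementary minimum tax:
  Adjusted income: $370,500 + $42,000 + $4,000 = $416,500
  $416,500 × 24% = $99,960

Mainline income levy:
  $370,500 × 16% = $59,280

$99,960 > $59,280, so the supplementary minimum tax is the binding amount.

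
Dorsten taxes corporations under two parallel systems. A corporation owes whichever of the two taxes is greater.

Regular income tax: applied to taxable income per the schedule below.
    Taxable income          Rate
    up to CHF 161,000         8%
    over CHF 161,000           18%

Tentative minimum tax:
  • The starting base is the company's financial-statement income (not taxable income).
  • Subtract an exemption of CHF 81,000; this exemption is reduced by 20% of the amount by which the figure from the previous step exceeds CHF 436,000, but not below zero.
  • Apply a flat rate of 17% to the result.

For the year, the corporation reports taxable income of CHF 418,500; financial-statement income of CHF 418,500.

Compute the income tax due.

Regular income tax:
  CHF 161,000 × 8% = CHF 12,880
  CHF 257,500 × 18% = CHF 46,350
  → CHF 59,230

Tentative minimum tax:
  Base (financial-statement income): CHF 418,500
  Exemption: CHF 418,500 ≤ CHF 436,000, so full CHF 81,000 applies
  Base: CHF 418,500 − CHF 81,000 = CHF 337,500
  CHF 337,500 × 17% = CHF 57,375

CHF 59,230 > CHF 57,375, so the regular income tax governs.

CHF 59,230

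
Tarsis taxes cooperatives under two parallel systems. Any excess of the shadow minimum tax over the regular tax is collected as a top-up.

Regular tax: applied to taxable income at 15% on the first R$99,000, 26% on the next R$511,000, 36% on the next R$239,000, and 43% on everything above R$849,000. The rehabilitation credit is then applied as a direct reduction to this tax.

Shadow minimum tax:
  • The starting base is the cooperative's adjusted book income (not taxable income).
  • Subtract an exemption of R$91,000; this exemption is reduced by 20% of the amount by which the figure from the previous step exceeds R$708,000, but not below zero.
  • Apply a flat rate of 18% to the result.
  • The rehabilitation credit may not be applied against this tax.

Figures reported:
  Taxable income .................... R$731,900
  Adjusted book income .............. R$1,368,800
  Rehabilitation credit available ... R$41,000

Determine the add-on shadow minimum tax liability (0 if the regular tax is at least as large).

R$95,790

Shadow minimum tax:
  Base (adjusted book income): R$1,368,800
  Exemption: 20% × (R$1,368,800 − R$708,000) = R$132,160 ≥ R$91,000, so the exemption is fully phased out
  Base: R$1,368,800 − R$0 = R$1,368,800
  R$1,368,800 × 18% = R$246,384

Regular tax:
  R$99,000 × 15% = R$14,850
  R$511,000 × 26% = R$132,860
  R$121,900 × 36% = R$43,884
  → R$191,594
  Less rehabilitation credit R$41,000 → R$150,594

Excess of shadow minimum tax over regular tax: R$246,384 − R$150,594 = R$95,790.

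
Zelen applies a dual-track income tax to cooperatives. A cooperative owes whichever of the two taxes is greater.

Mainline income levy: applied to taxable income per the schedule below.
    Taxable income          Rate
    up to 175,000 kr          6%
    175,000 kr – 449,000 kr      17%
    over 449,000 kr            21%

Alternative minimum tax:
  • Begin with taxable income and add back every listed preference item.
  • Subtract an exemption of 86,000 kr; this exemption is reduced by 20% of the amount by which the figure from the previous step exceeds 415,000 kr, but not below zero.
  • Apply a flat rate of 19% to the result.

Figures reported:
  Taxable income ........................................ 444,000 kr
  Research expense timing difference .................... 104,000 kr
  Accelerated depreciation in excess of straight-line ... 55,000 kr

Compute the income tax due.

105,374 kr

Mainline income levy:
  175,000 kr × 6% = 10,500 kr
  269,000 kr × 17% = 45,730 kr
  → 56,230 kr

Alternative minimum tax:
  Adjusted income: 444,000 kr + 104,000 kr + 55,000 kr = 603,000 kr
  Exemption: 86,000 kr − 20% × (603,000 kr − 415,000 kr) = 86,000 kr − 37,600 kr = 48,400 kr
  Base: 603,000 kr − 48,400 kr = 554,600 kr
  554,600 kr × 19% = 105,374 kr

105,374 kr > 56,230 kr, so the alternative minimum tax is the binding amount.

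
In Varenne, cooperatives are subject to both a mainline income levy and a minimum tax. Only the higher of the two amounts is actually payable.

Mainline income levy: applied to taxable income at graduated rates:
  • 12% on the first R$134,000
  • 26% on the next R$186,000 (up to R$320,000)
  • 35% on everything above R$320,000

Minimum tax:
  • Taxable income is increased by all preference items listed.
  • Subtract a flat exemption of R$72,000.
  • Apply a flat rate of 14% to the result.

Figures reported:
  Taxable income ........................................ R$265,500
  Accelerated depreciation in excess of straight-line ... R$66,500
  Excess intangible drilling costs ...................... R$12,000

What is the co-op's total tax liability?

R$50,270

Minimum tax:
  Adjusted income: R$265,500 + R$66,500 + R$12,000 = R$344,000
  Less exemption R$72,000 → base R$272,000
  R$272,000 × 14% = R$38,080

Mainline income levy:
  R$134,000 × 12% = R$16,080
  R$131,500 × 26% = R$34,190
  → R$50,270

R$50,270 > R$38,080, so the mainline income levy governs.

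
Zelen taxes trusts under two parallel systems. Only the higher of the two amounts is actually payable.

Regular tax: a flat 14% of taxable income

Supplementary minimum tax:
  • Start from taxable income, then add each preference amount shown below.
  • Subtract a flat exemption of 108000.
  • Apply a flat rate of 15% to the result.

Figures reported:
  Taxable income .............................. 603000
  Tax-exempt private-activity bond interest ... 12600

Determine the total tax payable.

Supplementary minimum tax:
  Adjusted income: 603000 + 12600 = 615600
  Less exemption 108000 → base 507600
  507600 × 15% = 76140

Regular tax:
  603000 × 14% = 84420

84420 > 76140, so the regular tax governs.

84420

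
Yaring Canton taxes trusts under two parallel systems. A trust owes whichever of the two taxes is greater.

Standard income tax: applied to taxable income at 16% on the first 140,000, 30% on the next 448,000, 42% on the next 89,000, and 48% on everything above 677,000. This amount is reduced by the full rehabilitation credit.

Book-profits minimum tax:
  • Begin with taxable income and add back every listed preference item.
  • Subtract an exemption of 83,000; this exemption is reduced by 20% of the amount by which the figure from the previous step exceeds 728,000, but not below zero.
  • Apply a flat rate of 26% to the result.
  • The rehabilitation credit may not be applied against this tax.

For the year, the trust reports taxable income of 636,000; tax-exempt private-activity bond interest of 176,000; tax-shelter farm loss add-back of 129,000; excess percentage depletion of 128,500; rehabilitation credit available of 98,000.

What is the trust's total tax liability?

274,248

Book-profits minimum tax:
  Adjusted income: 636,000 + 176,000 + 129,000 + 128,500 = 1,069,500
  Exemption: 83,000 − 20% × (1,069,500 − 728,000) = 83,000 − 68,300 = 14,700
  Base: 1,069,500 − 14,700 = 1,054,800
  1,054,800 × 26% = 274,248

Standard income tax:
  140,000 × 16% = 22,400
  448,000 × 30% = 134,400
  48,000 × 42% = 20,160
  → 176,960
  Less rehabilitation credit 98,000 → 78,960

274,248 > 78,960, so the book-profits minimum tax is the binding amount.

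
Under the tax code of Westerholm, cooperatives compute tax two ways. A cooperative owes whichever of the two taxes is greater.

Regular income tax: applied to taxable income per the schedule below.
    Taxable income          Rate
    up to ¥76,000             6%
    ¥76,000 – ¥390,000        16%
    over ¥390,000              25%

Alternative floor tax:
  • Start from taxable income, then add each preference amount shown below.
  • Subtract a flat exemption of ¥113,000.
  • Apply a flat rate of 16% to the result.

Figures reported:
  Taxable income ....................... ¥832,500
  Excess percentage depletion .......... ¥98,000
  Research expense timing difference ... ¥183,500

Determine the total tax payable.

¥165,425

Alternative floor tax:
  Adjusted income: ¥832,500 + ¥98,000 + ¥183,500 = ¥1,114,000
  Less exemption ¥113,000 → base ¥1,001,000
  ¥1,001,000 × 16% = ¥160,160

Regular income tax:
  ¥76,000 × 6% = ¥4,560
  ¥314,000 × 16% = ¥50,240
  ¥442,500 × 25% = ¥110,625
  → ¥165,425

¥165,425 > ¥160,160, so the regular income tax governs.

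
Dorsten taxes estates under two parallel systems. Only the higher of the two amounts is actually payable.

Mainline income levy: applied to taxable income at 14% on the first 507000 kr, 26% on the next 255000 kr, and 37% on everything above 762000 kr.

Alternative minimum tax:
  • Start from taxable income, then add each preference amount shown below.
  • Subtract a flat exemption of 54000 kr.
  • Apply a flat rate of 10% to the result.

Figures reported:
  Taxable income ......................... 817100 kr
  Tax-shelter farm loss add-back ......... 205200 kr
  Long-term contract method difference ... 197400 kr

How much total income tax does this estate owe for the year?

Mainline income levy:
  507000 kr × 14% = 70980 kr
  255000 kr × 26% = 66300 kr
  55100 kr × 37% = 20387 kr
  → 157667 kr

Alternative minimum tax:
  Adjusted income: 817100 kr + 205200 kr + 197400 kr = 1219700 kr
  Less exemption 54000 kr → base 1165700 kr
  1165700 kr × 10% = 116570 kr

157667 kr > 116570 kr, so the mainline income levy governs.

157667 kr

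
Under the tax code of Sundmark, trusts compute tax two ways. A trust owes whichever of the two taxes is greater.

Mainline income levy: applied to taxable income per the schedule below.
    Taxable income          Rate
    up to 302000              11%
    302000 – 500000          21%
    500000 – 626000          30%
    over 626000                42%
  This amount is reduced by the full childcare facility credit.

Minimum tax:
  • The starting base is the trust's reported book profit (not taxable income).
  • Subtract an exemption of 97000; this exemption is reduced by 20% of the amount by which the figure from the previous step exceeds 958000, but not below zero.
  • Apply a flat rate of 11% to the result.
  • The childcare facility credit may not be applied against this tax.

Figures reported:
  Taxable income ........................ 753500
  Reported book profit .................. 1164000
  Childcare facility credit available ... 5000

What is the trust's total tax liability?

161150

Mainline income levy:
  302000 × 11% = 33220
  198000 × 21% = 41580
  126000 × 30% = 37800
  127500 × 42% = 53550
  → 166150
  Less childcare facility credit 5000 → 161150

Minimum tax:
  Base (reported book profit): 1164000
  Exemption: 97000 − 20% × (1164000 − 958000) = 97000 − 41200 = 55800
  Base: 1164000 − 55800 = 1108200
  1108200 × 11% = 121902

161150 > 121902, so the mainline income levy governs.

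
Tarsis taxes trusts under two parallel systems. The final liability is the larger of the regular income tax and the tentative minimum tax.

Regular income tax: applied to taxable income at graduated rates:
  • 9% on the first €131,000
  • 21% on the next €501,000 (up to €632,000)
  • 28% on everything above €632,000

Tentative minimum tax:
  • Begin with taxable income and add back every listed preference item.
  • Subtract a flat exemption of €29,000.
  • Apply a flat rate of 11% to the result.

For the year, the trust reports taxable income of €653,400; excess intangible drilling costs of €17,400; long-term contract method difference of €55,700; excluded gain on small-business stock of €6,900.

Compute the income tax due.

Tentative minimum tax:
  Adjusted income: €653,400 + €17,400 + €55,700 + €6,900 = €733,400
  Less exemption €29,000 → base €704,400
  €704,400 × 11% = €77,484

Regular income tax:
  €131,000 × 9% = €11,790
  €501,000 × 21% = €105,210
  €21,400 × 28% = €5,992
  → €122,992

€122,992 > €77,484, so the regular income tax governs.

€122,992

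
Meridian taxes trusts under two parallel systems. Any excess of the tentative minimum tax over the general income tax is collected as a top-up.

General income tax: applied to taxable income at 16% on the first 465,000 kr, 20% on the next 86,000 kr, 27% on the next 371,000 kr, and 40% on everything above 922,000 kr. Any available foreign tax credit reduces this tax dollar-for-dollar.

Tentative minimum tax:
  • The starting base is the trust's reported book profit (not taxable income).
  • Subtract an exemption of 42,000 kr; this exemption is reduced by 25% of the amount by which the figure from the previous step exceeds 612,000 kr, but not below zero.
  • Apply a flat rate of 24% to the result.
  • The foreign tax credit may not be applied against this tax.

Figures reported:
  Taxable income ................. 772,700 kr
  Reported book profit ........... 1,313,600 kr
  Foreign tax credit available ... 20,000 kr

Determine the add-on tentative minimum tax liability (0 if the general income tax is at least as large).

Tentative minimum tax:
  Base (reported book profit): 1,313,600 kr
  Exemption: 25% × (1,313,600 kr − 612,000 kr) = 175,400 kr ≥ 42,000 kr, so the exemption is fully phased out
  Base: 1,313,600 kr − 0 kr = 1,313,600 kr
  1,313,600 kr × 24% = 315,264 kr

General income tax:
  465,000 kr × 16% = 74,400 kr
  86,000 kr × 20% = 17,200 kr
  221,700 kr × 27% = 59,859 kr
  → 151,459 kr
  Less foreign tax credit 20,000 kr → 131,459 kr

Excess of tentative minimum tax over general income tax: 315,264 kr − 131,459 kr = 183,805 kr.

183,805 kr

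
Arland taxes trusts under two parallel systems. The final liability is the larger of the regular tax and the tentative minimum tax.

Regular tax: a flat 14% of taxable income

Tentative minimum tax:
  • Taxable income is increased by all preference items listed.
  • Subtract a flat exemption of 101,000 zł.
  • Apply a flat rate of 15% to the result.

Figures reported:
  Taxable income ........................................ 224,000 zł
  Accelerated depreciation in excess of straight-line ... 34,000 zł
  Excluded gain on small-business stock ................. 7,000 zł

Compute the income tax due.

31,360 zł

Regular tax:
  224,000 zł × 14% = 31,360 zł

Tentative minimum tax:
  Adjusted income: 224,000 zł + 34,000 zł + 7,000 zł = 265,000 zł
  Less exemption 101,000 zł → base 164,000 zł
  164,000 zł × 15% = 24,600 zł

31,360 zł > 24,600 zł, so the regular tax governs.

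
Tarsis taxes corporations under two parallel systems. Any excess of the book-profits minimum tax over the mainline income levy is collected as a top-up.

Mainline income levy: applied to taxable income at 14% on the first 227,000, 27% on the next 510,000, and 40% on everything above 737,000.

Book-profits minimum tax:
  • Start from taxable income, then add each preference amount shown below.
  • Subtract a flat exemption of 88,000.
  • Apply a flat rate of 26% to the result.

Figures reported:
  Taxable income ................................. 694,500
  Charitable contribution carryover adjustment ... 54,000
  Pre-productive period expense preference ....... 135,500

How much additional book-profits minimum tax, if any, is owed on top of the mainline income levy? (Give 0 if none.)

48,955

Book-profits minimum tax:
  Adjusted income: 694,500 + 54,000 + 135,500 = 884,000
  Less exemption 88,000 → base 796,000
  796,000 × 26% = 206,960

Mainline income levy:
  227,000 × 14% = 31,780
  467,500 × 27% = 126,225
  → 158,005

Excess of book-profits minimum tax over mainline income levy: 206,960 − 158,005 = 48,955.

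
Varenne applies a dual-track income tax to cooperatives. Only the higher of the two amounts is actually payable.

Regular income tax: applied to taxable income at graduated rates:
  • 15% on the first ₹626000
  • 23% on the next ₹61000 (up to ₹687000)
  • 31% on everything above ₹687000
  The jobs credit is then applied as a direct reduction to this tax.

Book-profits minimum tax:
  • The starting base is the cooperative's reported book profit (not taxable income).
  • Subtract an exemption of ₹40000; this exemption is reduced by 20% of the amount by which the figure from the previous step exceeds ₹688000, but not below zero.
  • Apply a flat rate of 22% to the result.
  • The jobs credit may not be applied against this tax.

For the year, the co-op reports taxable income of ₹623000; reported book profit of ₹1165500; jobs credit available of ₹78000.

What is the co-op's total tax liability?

Regular income tax:
  ₹623000 × 15% = ₹93450
  Less jobs credit ₹78000 → ₹15450

Book-profits minimum tax:
  Base (reported book profit): ₹1165500
  Exemption: 20% × (₹1165500 − ₹688000) = ₹95500 ≥ ₹40000, so the exemption is fully phased out
  Base: ₹1165500 − ₹0 = ₹1165500
  ₹1165500 × 22% = ₹256410

₹256410 > ₹15450, so the book-profits minimum tax is the binding amount.

₹256410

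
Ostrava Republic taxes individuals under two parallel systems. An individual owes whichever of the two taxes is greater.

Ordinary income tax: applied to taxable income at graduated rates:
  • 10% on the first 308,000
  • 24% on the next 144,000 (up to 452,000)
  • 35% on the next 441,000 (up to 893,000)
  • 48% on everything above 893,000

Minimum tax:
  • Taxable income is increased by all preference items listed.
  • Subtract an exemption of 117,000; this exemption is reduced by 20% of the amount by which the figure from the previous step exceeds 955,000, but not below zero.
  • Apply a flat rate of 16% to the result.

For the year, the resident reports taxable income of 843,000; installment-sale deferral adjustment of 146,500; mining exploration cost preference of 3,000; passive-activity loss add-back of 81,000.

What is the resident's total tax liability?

202,210

Minimum tax:
  Adjusted income: 843,000 + 146,500 + 3,000 + 81,000 = 1,073,500
  Exemption: 117,000 − 20% × (1,073,500 − 955,000) = 117,000 − 23,700 = 93,300
  Base: 1,073,500 − 93,300 = 980,200
  980,200 × 16% = 156,832

Ordinary income tax:
  308,000 × 10% = 30,800
  144,000 × 24% = 34,560
  391,000 × 35% = 136,850
  → 202,210

202,210 > 156,832, so the ordinary income tax governs.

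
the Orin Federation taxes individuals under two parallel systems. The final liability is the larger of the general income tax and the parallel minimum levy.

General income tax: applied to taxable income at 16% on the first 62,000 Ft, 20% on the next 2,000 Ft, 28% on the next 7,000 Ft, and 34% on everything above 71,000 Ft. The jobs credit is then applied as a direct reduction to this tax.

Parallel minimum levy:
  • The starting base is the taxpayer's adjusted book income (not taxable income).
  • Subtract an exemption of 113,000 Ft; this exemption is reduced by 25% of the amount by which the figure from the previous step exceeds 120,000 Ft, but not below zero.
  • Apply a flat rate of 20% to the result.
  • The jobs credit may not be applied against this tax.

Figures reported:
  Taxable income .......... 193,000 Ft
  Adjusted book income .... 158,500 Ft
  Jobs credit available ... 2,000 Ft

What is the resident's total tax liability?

51,760 Ft

Parallel minimum levy:
  Base (adjusted book income): 158,500 Ft
  Exemption: 113,000 Ft − 25% × (158,500 Ft − 120,000 Ft) = 113,000 Ft − 9,625 Ft = 103,375 Ft
  Base: 158,500 Ft − 103,375 Ft = 55,125 Ft
  55,125 Ft × 20% = 11,025 Ft

General income tax:
  62,000 Ft × 16% = 9,920 Ft
  2,000 Ft × 20% = 400 Ft
  7,000 Ft × 28% = 1,960 Ft
  122,000 Ft × 34% = 41,480 Ft
  → 53,760 Ft
  Less jobs credit 2,000 Ft → 51,760 Ft

51,760 Ft > 11,025 Ft, so the general income tax governs.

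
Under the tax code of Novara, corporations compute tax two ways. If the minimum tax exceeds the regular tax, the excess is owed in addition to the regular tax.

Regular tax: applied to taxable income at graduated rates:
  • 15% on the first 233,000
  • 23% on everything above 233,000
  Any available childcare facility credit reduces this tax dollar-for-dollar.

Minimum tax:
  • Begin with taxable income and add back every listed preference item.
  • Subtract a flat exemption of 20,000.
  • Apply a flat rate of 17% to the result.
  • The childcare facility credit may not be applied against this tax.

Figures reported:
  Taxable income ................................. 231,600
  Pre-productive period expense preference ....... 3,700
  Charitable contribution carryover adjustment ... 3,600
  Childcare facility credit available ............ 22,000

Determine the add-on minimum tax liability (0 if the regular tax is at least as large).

Regular tax:
  231,600 × 15% = 34,740
  Less childcare facility credit 22,000 → 12,740

Minimum tax:
  Adjusted income: 231,600 + 3,700 + 3,600 = 238,900
  Less exemption 20,000 → base 218,900
  218,900 × 17% = 37,213

Excess of minimum tax over regular tax: 37,213 − 12,740 = 24,473.

24,473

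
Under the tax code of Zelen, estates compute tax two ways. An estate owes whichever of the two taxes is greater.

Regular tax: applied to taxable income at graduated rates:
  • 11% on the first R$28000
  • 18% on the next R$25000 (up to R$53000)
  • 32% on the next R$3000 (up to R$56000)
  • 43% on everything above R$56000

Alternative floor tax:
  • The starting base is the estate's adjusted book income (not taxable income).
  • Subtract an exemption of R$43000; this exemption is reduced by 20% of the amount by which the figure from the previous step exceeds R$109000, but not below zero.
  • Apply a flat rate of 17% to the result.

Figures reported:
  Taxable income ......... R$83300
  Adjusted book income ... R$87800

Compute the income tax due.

Regular tax:
  R$28000 × 11% = R$3080
  R$25000 × 18% = R$4500
  R$3000 × 32% = R$960
  R$27300 × 43% = R$11739
  → R$20279

Alternative floor tax:
  Base (adjusted book income): R$87800
  Exemption: R$87800 ≤ R$109000, so full R$43000 applies
  Base: R$87800 − R$43000 = R$44800
  R$44800 × 17% = R$7616

R$20279 > R$7616, so the regular tax governs.

R$20279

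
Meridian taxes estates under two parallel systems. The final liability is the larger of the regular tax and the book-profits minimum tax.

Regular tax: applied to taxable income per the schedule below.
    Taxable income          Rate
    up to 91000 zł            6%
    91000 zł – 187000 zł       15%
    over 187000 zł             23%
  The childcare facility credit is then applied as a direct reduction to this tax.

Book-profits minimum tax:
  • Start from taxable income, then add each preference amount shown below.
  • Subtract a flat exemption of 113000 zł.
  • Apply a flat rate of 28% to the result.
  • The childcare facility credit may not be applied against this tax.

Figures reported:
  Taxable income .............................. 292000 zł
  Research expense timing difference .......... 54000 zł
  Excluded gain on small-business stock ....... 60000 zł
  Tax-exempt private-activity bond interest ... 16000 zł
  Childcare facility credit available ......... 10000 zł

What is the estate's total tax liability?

Regular tax:
  91000 zł × 6% = 5460 zł
  96000 zł × 15% = 14400 zł
  105000 zł × 23% = 24150 zł
  → 44010 zł
  Less childcare facility credit 10000 zł → 34010 zł

Book-profits minimum tax:
  Adjusted income: 292000 zł + 54000 zł + 60000 zł + 16000 zł = 422000 zł
  Less exemption 113000 zł → base 309000 zł
  309000 zł × 28% = 86520 zł

86520 zł > 34010 zł, so the book-profits minimum tax is the binding amount.

86520 zł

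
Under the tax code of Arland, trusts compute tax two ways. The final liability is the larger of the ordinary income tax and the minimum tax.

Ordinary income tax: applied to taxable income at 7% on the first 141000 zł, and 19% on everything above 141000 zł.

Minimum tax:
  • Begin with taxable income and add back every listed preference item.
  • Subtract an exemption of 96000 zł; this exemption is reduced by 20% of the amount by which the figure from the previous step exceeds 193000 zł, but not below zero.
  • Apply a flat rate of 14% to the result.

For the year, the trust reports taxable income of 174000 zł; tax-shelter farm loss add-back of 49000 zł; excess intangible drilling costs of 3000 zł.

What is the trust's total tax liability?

19124 zł

Ordinary income tax:
  141000 zł × 7% = 9870 zł
  33000 zł × 19% = 6270 zł
  → 16140 zł

Minimum tax:
  Adjusted income: 174000 zł + 49000 zł + 3000 zł = 226000 zł
  Exemption: 96000 zł − 20% × (226000 zł − 193000 zł) = 96000 zł − 6600 zł = 89400 zł
  Base: 226000 zł − 89400 zł = 136600 zł
  136600 zł × 14% = 19124 zł

19124 zł > 16140 zł, so the minimum tax is the binding amount.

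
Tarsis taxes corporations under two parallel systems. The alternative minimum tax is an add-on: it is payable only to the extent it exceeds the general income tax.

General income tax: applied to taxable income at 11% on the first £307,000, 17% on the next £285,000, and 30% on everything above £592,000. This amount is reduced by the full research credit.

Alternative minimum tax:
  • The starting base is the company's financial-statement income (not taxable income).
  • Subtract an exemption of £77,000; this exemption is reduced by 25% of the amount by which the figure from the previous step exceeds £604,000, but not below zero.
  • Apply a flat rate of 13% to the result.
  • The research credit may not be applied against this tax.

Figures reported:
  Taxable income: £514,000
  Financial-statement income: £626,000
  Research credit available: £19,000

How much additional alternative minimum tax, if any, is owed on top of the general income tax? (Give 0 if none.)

£22,125

Alternative minimum tax:
  Base (financial-statement income): £626,000
  Exemption: £77,000 − 25% × (£626,000 − £604,000) = £77,000 − £5,500 = £71,500
  Base: £626,000 − £71,500 = £554,500
  £554,500 × 13% = £72,085

General income tax:
  £307,000 × 11% = £33,770
  £207,000 × 17% = £35,190
  → £68,960
  Less research credit £19,000 → £49,960

Excess of alternative minimum tax over general income tax: £72,085 − £49,960 = £22,125.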